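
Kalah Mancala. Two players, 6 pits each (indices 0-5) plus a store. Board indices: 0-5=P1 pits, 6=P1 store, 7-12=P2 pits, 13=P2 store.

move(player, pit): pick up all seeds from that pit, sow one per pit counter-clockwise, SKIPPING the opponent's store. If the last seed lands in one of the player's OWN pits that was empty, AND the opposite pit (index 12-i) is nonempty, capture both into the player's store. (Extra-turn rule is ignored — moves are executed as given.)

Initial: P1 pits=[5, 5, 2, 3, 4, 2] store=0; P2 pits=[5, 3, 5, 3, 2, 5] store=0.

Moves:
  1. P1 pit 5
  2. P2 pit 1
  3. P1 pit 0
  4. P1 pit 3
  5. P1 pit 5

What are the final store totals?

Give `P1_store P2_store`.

Answer: 10 0

Derivation:
Move 1: P1 pit5 -> P1=[5,5,2,3,4,0](1) P2=[6,3,5,3,2,5](0)
Move 2: P2 pit1 -> P1=[5,5,2,3,4,0](1) P2=[6,0,6,4,3,5](0)
Move 3: P1 pit0 -> P1=[0,6,3,4,5,0](8) P2=[0,0,6,4,3,5](0)
Move 4: P1 pit3 -> P1=[0,6,3,0,6,1](9) P2=[1,0,6,4,3,5](0)
Move 5: P1 pit5 -> P1=[0,6,3,0,6,0](10) P2=[1,0,6,4,3,5](0)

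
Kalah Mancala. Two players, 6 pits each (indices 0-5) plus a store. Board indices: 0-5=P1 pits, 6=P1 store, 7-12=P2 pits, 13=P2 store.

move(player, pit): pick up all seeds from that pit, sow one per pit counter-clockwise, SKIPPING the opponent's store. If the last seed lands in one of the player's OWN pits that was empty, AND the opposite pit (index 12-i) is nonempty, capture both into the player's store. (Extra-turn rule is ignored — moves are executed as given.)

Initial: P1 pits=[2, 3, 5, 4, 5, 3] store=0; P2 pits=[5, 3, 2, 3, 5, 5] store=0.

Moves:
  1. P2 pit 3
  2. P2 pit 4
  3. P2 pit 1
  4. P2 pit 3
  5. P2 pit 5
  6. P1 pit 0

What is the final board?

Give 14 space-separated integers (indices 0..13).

Answer: 0 2 8 7 7 4 0 5 0 3 0 1 0 8

Derivation:
Move 1: P2 pit3 -> P1=[2,3,5,4,5,3](0) P2=[5,3,2,0,6,6](1)
Move 2: P2 pit4 -> P1=[3,4,6,5,5,3](0) P2=[5,3,2,0,0,7](2)
Move 3: P2 pit1 -> P1=[3,0,6,5,5,3](0) P2=[5,0,3,1,0,7](7)
Move 4: P2 pit3 -> P1=[3,0,6,5,5,3](0) P2=[5,0,3,0,1,7](7)
Move 5: P2 pit5 -> P1=[4,1,7,6,6,4](0) P2=[5,0,3,0,1,0](8)
Move 6: P1 pit0 -> P1=[0,2,8,7,7,4](0) P2=[5,0,3,0,1,0](8)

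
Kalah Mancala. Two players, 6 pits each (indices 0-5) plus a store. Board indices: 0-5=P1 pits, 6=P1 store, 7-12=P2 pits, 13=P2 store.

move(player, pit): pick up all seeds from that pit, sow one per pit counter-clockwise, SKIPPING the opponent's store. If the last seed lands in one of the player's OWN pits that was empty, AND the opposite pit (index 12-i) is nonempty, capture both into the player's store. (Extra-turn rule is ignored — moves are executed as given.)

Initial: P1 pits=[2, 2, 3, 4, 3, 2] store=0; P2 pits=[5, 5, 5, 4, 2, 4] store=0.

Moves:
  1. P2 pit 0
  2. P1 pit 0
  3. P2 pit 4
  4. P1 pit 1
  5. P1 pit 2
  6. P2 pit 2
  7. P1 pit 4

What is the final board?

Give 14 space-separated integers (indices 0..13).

Move 1: P2 pit0 -> P1=[2,2,3,4,3,2](0) P2=[0,6,6,5,3,5](0)
Move 2: P1 pit0 -> P1=[0,3,4,4,3,2](0) P2=[0,6,6,5,3,5](0)
Move 3: P2 pit4 -> P1=[1,3,4,4,3,2](0) P2=[0,6,6,5,0,6](1)
Move 4: P1 pit1 -> P1=[1,0,5,5,4,2](0) P2=[0,6,6,5,0,6](1)
Move 5: P1 pit2 -> P1=[1,0,0,6,5,3](1) P2=[1,6,6,5,0,6](1)
Move 6: P2 pit2 -> P1=[2,1,0,6,5,3](1) P2=[1,6,0,6,1,7](2)
Move 7: P1 pit4 -> P1=[2,1,0,6,0,4](2) P2=[2,7,1,6,1,7](2)

Answer: 2 1 0 6 0 4 2 2 7 1 6 1 7 2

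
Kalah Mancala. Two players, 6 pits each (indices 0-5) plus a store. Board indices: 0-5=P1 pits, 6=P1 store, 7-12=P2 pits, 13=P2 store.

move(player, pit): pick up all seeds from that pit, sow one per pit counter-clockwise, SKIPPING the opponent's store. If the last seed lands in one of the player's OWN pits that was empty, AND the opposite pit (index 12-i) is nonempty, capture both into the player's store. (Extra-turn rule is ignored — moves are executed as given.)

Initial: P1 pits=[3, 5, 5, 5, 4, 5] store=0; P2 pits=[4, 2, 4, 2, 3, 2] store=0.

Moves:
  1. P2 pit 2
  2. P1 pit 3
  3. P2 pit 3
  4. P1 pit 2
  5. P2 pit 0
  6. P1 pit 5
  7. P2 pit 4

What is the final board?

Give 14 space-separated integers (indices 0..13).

Answer: 4 6 1 2 7 0 3 1 5 2 2 0 7 4

Derivation:
Move 1: P2 pit2 -> P1=[3,5,5,5,4,5](0) P2=[4,2,0,3,4,3](1)
Move 2: P1 pit3 -> P1=[3,5,5,0,5,6](1) P2=[5,3,0,3,4,3](1)
Move 3: P2 pit3 -> P1=[3,5,5,0,5,6](1) P2=[5,3,0,0,5,4](2)
Move 4: P1 pit2 -> P1=[3,5,0,1,6,7](2) P2=[6,3,0,0,5,4](2)
Move 5: P2 pit0 -> P1=[3,5,0,1,6,7](2) P2=[0,4,1,1,6,5](3)
Move 6: P1 pit5 -> P1=[3,5,0,1,6,0](3) P2=[1,5,2,2,7,6](3)
Move 7: P2 pit4 -> P1=[4,6,1,2,7,0](3) P2=[1,5,2,2,0,7](4)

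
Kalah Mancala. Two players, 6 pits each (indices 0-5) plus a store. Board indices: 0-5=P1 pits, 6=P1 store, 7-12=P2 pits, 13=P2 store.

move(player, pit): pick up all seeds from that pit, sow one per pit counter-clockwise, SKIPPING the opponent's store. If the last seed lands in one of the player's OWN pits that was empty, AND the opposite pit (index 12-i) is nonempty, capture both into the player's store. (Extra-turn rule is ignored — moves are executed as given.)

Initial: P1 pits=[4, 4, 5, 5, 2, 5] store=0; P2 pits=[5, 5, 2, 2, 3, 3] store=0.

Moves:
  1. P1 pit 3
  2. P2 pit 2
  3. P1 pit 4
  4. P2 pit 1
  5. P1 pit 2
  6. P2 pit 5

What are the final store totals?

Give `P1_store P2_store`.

Move 1: P1 pit3 -> P1=[4,4,5,0,3,6](1) P2=[6,6,2,2,3,3](0)
Move 2: P2 pit2 -> P1=[4,4,5,0,3,6](1) P2=[6,6,0,3,4,3](0)
Move 3: P1 pit4 -> P1=[4,4,5,0,0,7](2) P2=[7,6,0,3,4,3](0)
Move 4: P2 pit1 -> P1=[5,4,5,0,0,7](2) P2=[7,0,1,4,5,4](1)
Move 5: P1 pit2 -> P1=[5,4,0,1,1,8](3) P2=[8,0,1,4,5,4](1)
Move 6: P2 pit5 -> P1=[6,5,1,1,1,8](3) P2=[8,0,1,4,5,0](2)

Answer: 3 2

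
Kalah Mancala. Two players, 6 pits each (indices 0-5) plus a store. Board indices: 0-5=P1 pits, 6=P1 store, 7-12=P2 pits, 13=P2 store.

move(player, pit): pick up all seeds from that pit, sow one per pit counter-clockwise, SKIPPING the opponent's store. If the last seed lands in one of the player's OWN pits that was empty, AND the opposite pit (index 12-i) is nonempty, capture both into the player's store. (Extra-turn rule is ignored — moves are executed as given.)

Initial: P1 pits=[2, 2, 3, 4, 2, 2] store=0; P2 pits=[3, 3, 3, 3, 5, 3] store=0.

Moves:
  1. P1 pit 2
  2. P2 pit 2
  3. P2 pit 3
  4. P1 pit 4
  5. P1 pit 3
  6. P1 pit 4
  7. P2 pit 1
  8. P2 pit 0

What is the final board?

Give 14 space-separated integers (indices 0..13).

Move 1: P1 pit2 -> P1=[2,2,0,5,3,3](0) P2=[3,3,3,3,5,3](0)
Move 2: P2 pit2 -> P1=[2,2,0,5,3,3](0) P2=[3,3,0,4,6,4](0)
Move 3: P2 pit3 -> P1=[3,2,0,5,3,3](0) P2=[3,3,0,0,7,5](1)
Move 4: P1 pit4 -> P1=[3,2,0,5,0,4](1) P2=[4,3,0,0,7,5](1)
Move 5: P1 pit3 -> P1=[3,2,0,0,1,5](2) P2=[5,4,0,0,7,5](1)
Move 6: P1 pit4 -> P1=[3,2,0,0,0,6](2) P2=[5,4,0,0,7,5](1)
Move 7: P2 pit1 -> P1=[3,2,0,0,0,6](2) P2=[5,0,1,1,8,6](1)
Move 8: P2 pit0 -> P1=[3,2,0,0,0,6](2) P2=[0,1,2,2,9,7](1)

Answer: 3 2 0 0 0 6 2 0 1 2 2 9 7 1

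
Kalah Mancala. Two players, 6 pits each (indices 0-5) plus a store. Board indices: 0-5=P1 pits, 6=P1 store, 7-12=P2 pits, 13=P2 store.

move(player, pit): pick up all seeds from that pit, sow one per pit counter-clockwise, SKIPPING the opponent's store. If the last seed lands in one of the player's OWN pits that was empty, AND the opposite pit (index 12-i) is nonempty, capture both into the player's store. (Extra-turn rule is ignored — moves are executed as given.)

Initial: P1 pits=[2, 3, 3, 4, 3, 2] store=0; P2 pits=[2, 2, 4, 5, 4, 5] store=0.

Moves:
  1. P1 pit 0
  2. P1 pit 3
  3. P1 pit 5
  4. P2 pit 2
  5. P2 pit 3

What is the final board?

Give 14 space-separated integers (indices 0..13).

Move 1: P1 pit0 -> P1=[0,4,4,4,3,2](0) P2=[2,2,4,5,4,5](0)
Move 2: P1 pit3 -> P1=[0,4,4,0,4,3](1) P2=[3,2,4,5,4,5](0)
Move 3: P1 pit5 -> P1=[0,4,4,0,4,0](2) P2=[4,3,4,5,4,5](0)
Move 4: P2 pit2 -> P1=[0,4,4,0,4,0](2) P2=[4,3,0,6,5,6](1)
Move 5: P2 pit3 -> P1=[1,5,5,0,4,0](2) P2=[4,3,0,0,6,7](2)

Answer: 1 5 5 0 4 0 2 4 3 0 0 6 7 2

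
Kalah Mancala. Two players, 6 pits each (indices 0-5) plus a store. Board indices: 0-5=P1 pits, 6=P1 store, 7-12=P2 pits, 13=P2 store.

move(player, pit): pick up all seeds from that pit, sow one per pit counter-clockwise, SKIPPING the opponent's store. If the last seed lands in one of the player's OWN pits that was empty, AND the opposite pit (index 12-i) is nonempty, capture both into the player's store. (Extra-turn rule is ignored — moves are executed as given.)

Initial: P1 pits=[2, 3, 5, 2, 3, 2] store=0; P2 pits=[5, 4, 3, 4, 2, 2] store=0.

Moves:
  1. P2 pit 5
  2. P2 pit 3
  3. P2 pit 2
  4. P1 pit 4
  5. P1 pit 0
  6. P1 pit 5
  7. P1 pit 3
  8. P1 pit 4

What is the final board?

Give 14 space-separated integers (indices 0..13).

Move 1: P2 pit5 -> P1=[3,3,5,2,3,2](0) P2=[5,4,3,4,2,0](1)
Move 2: P2 pit3 -> P1=[4,3,5,2,3,2](0) P2=[5,4,3,0,3,1](2)
Move 3: P2 pit2 -> P1=[4,3,5,2,3,2](0) P2=[5,4,0,1,4,2](2)
Move 4: P1 pit4 -> P1=[4,3,5,2,0,3](1) P2=[6,4,0,1,4,2](2)
Move 5: P1 pit0 -> P1=[0,4,6,3,0,3](6) P2=[6,0,0,1,4,2](2)
Move 6: P1 pit5 -> P1=[0,4,6,3,0,0](7) P2=[7,1,0,1,4,2](2)
Move 7: P1 pit3 -> P1=[0,4,6,0,1,1](8) P2=[7,1,0,1,4,2](2)
Move 8: P1 pit4 -> P1=[0,4,6,0,0,2](8) P2=[7,1,0,1,4,2](2)

Answer: 0 4 6 0 0 2 8 7 1 0 1 4 2 2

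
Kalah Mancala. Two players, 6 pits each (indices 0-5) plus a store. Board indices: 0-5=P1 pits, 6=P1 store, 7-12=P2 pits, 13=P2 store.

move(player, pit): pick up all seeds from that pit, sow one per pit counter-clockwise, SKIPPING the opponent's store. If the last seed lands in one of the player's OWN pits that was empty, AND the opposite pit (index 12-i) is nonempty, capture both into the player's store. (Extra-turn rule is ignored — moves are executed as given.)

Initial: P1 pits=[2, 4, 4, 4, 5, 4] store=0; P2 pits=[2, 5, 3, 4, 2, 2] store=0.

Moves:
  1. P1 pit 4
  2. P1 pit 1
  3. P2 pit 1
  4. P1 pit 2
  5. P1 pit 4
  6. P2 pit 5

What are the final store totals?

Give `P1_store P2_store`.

Move 1: P1 pit4 -> P1=[2,4,4,4,0,5](1) P2=[3,6,4,4,2,2](0)
Move 2: P1 pit1 -> P1=[2,0,5,5,1,6](1) P2=[3,6,4,4,2,2](0)
Move 3: P2 pit1 -> P1=[3,0,5,5,1,6](1) P2=[3,0,5,5,3,3](1)
Move 4: P1 pit2 -> P1=[3,0,0,6,2,7](2) P2=[4,0,5,5,3,3](1)
Move 5: P1 pit4 -> P1=[3,0,0,6,0,8](3) P2=[4,0,5,5,3,3](1)
Move 6: P2 pit5 -> P1=[4,1,0,6,0,8](3) P2=[4,0,5,5,3,0](2)

Answer: 3 2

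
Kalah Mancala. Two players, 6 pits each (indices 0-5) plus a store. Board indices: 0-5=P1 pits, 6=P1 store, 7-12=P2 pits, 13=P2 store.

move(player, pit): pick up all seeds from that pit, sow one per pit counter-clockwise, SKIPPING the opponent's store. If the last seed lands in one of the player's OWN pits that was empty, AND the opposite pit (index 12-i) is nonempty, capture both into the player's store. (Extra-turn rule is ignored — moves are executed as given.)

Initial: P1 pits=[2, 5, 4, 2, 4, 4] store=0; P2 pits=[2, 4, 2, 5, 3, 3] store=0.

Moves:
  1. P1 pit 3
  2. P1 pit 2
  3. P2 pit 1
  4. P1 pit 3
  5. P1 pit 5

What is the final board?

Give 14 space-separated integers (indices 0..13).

Answer: 2 5 0 0 7 0 2 3 1 4 7 5 4 0

Derivation:
Move 1: P1 pit3 -> P1=[2,5,4,0,5,5](0) P2=[2,4,2,5,3,3](0)
Move 2: P1 pit2 -> P1=[2,5,0,1,6,6](1) P2=[2,4,2,5,3,3](0)
Move 3: P2 pit1 -> P1=[2,5,0,1,6,6](1) P2=[2,0,3,6,4,4](0)
Move 4: P1 pit3 -> P1=[2,5,0,0,7,6](1) P2=[2,0,3,6,4,4](0)
Move 5: P1 pit5 -> P1=[2,5,0,0,7,0](2) P2=[3,1,4,7,5,4](0)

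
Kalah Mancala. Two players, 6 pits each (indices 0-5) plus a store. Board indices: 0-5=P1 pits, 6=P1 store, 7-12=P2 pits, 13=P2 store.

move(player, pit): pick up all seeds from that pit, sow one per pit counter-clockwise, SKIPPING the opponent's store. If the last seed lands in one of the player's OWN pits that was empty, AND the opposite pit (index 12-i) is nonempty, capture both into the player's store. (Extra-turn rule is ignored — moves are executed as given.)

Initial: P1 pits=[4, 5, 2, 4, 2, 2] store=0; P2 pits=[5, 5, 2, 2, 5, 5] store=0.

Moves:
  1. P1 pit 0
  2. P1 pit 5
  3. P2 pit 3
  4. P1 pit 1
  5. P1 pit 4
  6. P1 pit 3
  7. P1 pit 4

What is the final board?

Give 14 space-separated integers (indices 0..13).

Move 1: P1 pit0 -> P1=[0,6,3,5,3,2](0) P2=[5,5,2,2,5,5](0)
Move 2: P1 pit5 -> P1=[0,6,3,5,3,0](1) P2=[6,5,2,2,5,5](0)
Move 3: P2 pit3 -> P1=[0,6,3,5,3,0](1) P2=[6,5,2,0,6,6](0)
Move 4: P1 pit1 -> P1=[0,0,4,6,4,1](2) P2=[7,5,2,0,6,6](0)
Move 5: P1 pit4 -> P1=[0,0,4,6,0,2](3) P2=[8,6,2,0,6,6](0)
Move 6: P1 pit3 -> P1=[0,0,4,0,1,3](4) P2=[9,7,3,0,6,6](0)
Move 7: P1 pit4 -> P1=[0,0,4,0,0,4](4) P2=[9,7,3,0,6,6](0)

Answer: 0 0 4 0 0 4 4 9 7 3 0 6 6 0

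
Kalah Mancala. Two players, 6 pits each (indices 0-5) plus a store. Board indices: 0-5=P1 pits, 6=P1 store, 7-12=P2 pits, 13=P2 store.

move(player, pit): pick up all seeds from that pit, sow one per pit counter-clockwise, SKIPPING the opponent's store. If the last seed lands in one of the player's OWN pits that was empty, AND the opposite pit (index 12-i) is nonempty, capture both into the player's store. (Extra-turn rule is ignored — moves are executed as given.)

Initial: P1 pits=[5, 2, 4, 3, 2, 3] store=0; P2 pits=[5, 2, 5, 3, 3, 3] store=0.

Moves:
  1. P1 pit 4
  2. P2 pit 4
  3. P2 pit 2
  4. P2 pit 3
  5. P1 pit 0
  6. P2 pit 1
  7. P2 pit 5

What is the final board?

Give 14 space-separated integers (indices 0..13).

Answer: 1 4 6 5 2 5 2 6 0 1 1 3 0 4

Derivation:
Move 1: P1 pit4 -> P1=[5,2,4,3,0,4](1) P2=[5,2,5,3,3,3](0)
Move 2: P2 pit4 -> P1=[6,2,4,3,0,4](1) P2=[5,2,5,3,0,4](1)
Move 3: P2 pit2 -> P1=[7,2,4,3,0,4](1) P2=[5,2,0,4,1,5](2)
Move 4: P2 pit3 -> P1=[8,2,4,3,0,4](1) P2=[5,2,0,0,2,6](3)
Move 5: P1 pit0 -> P1=[0,3,5,4,1,5](2) P2=[6,3,0,0,2,6](3)
Move 6: P2 pit1 -> P1=[0,3,5,4,1,5](2) P2=[6,0,1,1,3,6](3)
Move 7: P2 pit5 -> P1=[1,4,6,5,2,5](2) P2=[6,0,1,1,3,0](4)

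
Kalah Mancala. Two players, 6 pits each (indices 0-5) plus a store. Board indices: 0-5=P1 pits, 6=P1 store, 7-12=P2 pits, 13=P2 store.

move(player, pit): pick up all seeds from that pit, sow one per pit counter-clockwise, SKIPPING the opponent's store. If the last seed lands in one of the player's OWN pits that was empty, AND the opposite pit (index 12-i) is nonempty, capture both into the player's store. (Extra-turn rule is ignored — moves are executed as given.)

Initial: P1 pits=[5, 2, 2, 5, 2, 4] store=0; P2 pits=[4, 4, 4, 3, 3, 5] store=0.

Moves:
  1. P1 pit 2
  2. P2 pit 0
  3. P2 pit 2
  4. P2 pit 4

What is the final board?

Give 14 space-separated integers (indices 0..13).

Move 1: P1 pit2 -> P1=[5,2,0,6,3,4](0) P2=[4,4,4,3,3,5](0)
Move 2: P2 pit0 -> P1=[5,2,0,6,3,4](0) P2=[0,5,5,4,4,5](0)
Move 3: P2 pit2 -> P1=[6,2,0,6,3,4](0) P2=[0,5,0,5,5,6](1)
Move 4: P2 pit4 -> P1=[7,3,1,6,3,4](0) P2=[0,5,0,5,0,7](2)

Answer: 7 3 1 6 3 4 0 0 5 0 5 0 7 2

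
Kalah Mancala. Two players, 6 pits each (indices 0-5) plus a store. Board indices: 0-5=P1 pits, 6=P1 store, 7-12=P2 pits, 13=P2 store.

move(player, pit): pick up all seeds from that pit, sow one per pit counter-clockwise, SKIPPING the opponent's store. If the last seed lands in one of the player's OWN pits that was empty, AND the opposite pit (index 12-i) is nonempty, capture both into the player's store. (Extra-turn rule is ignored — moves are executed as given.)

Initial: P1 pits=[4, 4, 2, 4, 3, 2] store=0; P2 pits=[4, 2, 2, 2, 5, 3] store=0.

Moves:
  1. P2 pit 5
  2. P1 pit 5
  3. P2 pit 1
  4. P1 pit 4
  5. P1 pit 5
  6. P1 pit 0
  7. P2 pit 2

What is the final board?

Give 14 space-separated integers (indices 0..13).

Answer: 0 6 3 5 1 0 10 0 0 0 4 6 1 1

Derivation:
Move 1: P2 pit5 -> P1=[5,5,2,4,3,2](0) P2=[4,2,2,2,5,0](1)
Move 2: P1 pit5 -> P1=[5,5,2,4,3,0](1) P2=[5,2,2,2,5,0](1)
Move 3: P2 pit1 -> P1=[5,5,2,4,3,0](1) P2=[5,0,3,3,5,0](1)
Move 4: P1 pit4 -> P1=[5,5,2,4,0,1](2) P2=[6,0,3,3,5,0](1)
Move 5: P1 pit5 -> P1=[5,5,2,4,0,0](3) P2=[6,0,3,3,5,0](1)
Move 6: P1 pit0 -> P1=[0,6,3,5,1,0](10) P2=[0,0,3,3,5,0](1)
Move 7: P2 pit2 -> P1=[0,6,3,5,1,0](10) P2=[0,0,0,4,6,1](1)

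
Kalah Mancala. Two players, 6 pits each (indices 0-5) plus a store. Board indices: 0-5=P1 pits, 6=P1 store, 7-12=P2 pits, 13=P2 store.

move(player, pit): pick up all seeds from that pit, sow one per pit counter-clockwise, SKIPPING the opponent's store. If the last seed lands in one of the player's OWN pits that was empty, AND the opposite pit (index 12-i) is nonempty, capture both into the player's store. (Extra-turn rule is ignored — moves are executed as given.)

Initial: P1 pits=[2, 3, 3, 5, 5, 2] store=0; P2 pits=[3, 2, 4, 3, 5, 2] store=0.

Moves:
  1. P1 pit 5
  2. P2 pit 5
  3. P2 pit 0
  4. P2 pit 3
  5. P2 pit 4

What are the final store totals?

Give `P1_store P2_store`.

Move 1: P1 pit5 -> P1=[2,3,3,5,5,0](1) P2=[4,2,4,3,5,2](0)
Move 2: P2 pit5 -> P1=[3,3,3,5,5,0](1) P2=[4,2,4,3,5,0](1)
Move 3: P2 pit0 -> P1=[3,3,3,5,5,0](1) P2=[0,3,5,4,6,0](1)
Move 4: P2 pit3 -> P1=[4,3,3,5,5,0](1) P2=[0,3,5,0,7,1](2)
Move 5: P2 pit4 -> P1=[5,4,4,6,6,0](1) P2=[0,3,5,0,0,2](3)

Answer: 1 3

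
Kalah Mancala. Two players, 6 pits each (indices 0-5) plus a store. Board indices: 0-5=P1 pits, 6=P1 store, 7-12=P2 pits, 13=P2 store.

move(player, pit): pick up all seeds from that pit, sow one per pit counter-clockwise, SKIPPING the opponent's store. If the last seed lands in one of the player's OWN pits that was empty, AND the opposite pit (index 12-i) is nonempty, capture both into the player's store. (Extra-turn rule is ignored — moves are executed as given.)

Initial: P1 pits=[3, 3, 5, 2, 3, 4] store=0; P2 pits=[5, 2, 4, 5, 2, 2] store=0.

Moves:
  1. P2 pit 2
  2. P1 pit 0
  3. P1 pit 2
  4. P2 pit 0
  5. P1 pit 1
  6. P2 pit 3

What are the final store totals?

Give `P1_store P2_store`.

Move 1: P2 pit2 -> P1=[3,3,5,2,3,4](0) P2=[5,2,0,6,3,3](1)
Move 2: P1 pit0 -> P1=[0,4,6,3,3,4](0) P2=[5,2,0,6,3,3](1)
Move 3: P1 pit2 -> P1=[0,4,0,4,4,5](1) P2=[6,3,0,6,3,3](1)
Move 4: P2 pit0 -> P1=[0,4,0,4,4,5](1) P2=[0,4,1,7,4,4](2)
Move 5: P1 pit1 -> P1=[0,0,1,5,5,6](1) P2=[0,4,1,7,4,4](2)
Move 6: P2 pit3 -> P1=[1,1,2,6,5,6](1) P2=[0,4,1,0,5,5](3)

Answer: 1 3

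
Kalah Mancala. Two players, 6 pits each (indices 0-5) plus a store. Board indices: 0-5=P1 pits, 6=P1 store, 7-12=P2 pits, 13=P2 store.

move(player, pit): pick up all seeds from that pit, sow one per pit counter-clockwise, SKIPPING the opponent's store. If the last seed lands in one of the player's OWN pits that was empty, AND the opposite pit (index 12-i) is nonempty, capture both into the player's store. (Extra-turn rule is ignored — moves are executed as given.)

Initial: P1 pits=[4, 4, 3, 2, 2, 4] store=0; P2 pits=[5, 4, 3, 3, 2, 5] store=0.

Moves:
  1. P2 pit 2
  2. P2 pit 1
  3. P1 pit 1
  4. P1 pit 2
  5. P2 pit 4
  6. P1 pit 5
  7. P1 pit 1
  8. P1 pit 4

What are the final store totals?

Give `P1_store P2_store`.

Move 1: P2 pit2 -> P1=[4,4,3,2,2,4](0) P2=[5,4,0,4,3,6](0)
Move 2: P2 pit1 -> P1=[4,4,3,2,2,4](0) P2=[5,0,1,5,4,7](0)
Move 3: P1 pit1 -> P1=[4,0,4,3,3,5](0) P2=[5,0,1,5,4,7](0)
Move 4: P1 pit2 -> P1=[4,0,0,4,4,6](1) P2=[5,0,1,5,4,7](0)
Move 5: P2 pit4 -> P1=[5,1,0,4,4,6](1) P2=[5,0,1,5,0,8](1)
Move 6: P1 pit5 -> P1=[5,1,0,4,4,0](2) P2=[6,1,2,6,1,8](1)
Move 7: P1 pit1 -> P1=[5,0,0,4,4,0](9) P2=[6,1,2,0,1,8](1)
Move 8: P1 pit4 -> P1=[5,0,0,4,0,1](10) P2=[7,2,2,0,1,8](1)

Answer: 10 1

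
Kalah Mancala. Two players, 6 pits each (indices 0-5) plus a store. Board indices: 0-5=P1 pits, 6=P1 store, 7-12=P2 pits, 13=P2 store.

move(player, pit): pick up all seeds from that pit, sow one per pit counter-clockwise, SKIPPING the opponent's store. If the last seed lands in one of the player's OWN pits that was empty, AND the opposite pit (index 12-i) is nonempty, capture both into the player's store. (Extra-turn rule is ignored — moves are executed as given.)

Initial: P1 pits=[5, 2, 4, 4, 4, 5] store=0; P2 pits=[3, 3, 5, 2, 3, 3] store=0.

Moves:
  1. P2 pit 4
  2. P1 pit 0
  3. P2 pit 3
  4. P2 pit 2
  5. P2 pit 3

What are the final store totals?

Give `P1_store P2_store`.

Answer: 1 2

Derivation:
Move 1: P2 pit4 -> P1=[6,2,4,4,4,5](0) P2=[3,3,5,2,0,4](1)
Move 2: P1 pit0 -> P1=[0,3,5,5,5,6](1) P2=[3,3,5,2,0,4](1)
Move 3: P2 pit3 -> P1=[0,3,5,5,5,6](1) P2=[3,3,5,0,1,5](1)
Move 4: P2 pit2 -> P1=[1,3,5,5,5,6](1) P2=[3,3,0,1,2,6](2)
Move 5: P2 pit3 -> P1=[1,3,5,5,5,6](1) P2=[3,3,0,0,3,6](2)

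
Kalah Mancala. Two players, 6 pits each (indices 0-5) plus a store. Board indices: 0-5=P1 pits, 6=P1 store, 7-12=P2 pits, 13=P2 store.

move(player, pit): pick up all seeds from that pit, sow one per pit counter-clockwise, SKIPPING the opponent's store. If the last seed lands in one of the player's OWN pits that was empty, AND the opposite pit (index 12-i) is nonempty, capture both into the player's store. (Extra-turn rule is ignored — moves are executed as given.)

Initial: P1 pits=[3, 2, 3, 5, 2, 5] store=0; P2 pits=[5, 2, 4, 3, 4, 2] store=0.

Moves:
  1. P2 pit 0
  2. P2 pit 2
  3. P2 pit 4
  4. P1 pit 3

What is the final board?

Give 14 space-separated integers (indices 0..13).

Move 1: P2 pit0 -> P1=[3,2,3,5,2,5](0) P2=[0,3,5,4,5,3](0)
Move 2: P2 pit2 -> P1=[4,2,3,5,2,5](0) P2=[0,3,0,5,6,4](1)
Move 3: P2 pit4 -> P1=[5,3,4,6,2,5](0) P2=[0,3,0,5,0,5](2)
Move 4: P1 pit3 -> P1=[5,3,4,0,3,6](1) P2=[1,4,1,5,0,5](2)

Answer: 5 3 4 0 3 6 1 1 4 1 5 0 5 2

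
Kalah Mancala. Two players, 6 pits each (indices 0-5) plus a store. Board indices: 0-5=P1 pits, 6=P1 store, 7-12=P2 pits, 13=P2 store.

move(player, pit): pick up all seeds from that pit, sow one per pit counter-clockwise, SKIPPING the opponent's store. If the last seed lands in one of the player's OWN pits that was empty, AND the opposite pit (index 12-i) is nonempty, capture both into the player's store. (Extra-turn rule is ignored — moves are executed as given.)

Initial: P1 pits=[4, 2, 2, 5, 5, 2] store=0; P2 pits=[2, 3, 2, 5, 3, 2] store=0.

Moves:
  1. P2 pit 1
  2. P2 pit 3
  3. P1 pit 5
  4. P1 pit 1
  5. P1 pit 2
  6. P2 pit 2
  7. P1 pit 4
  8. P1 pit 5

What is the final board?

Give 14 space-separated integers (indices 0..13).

Answer: 5 0 0 7 0 0 4 5 1 1 2 7 4 1

Derivation:
Move 1: P2 pit1 -> P1=[4,2,2,5,5,2](0) P2=[2,0,3,6,4,2](0)
Move 2: P2 pit3 -> P1=[5,3,3,5,5,2](0) P2=[2,0,3,0,5,3](1)
Move 3: P1 pit5 -> P1=[5,3,3,5,5,0](1) P2=[3,0,3,0,5,3](1)
Move 4: P1 pit1 -> P1=[5,0,4,6,6,0](1) P2=[3,0,3,0,5,3](1)
Move 5: P1 pit2 -> P1=[5,0,0,7,7,1](2) P2=[3,0,3,0,5,3](1)
Move 6: P2 pit2 -> P1=[5,0,0,7,7,1](2) P2=[3,0,0,1,6,4](1)
Move 7: P1 pit4 -> P1=[5,0,0,7,0,2](3) P2=[4,1,1,2,7,4](1)
Move 8: P1 pit5 -> P1=[5,0,0,7,0,0](4) P2=[5,1,1,2,7,4](1)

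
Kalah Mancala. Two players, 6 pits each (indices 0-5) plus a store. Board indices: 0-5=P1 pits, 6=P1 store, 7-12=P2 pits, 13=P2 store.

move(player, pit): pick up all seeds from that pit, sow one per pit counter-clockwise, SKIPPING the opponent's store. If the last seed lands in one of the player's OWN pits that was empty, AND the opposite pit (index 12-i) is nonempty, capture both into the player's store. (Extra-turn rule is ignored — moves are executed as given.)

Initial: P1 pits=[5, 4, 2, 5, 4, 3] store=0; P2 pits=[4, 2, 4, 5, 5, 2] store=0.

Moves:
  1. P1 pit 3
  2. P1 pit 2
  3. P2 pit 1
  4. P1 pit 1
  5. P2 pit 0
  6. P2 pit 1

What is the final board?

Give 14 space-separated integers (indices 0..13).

Move 1: P1 pit3 -> P1=[5,4,2,0,5,4](1) P2=[5,3,4,5,5,2](0)
Move 2: P1 pit2 -> P1=[5,4,0,1,6,4](1) P2=[5,3,4,5,5,2](0)
Move 3: P2 pit1 -> P1=[5,4,0,1,6,4](1) P2=[5,0,5,6,6,2](0)
Move 4: P1 pit1 -> P1=[5,0,1,2,7,5](1) P2=[5,0,5,6,6,2](0)
Move 5: P2 pit0 -> P1=[5,0,1,2,7,5](1) P2=[0,1,6,7,7,3](0)
Move 6: P2 pit1 -> P1=[5,0,1,2,7,5](1) P2=[0,0,7,7,7,3](0)

Answer: 5 0 1 2 7 5 1 0 0 7 7 7 3 0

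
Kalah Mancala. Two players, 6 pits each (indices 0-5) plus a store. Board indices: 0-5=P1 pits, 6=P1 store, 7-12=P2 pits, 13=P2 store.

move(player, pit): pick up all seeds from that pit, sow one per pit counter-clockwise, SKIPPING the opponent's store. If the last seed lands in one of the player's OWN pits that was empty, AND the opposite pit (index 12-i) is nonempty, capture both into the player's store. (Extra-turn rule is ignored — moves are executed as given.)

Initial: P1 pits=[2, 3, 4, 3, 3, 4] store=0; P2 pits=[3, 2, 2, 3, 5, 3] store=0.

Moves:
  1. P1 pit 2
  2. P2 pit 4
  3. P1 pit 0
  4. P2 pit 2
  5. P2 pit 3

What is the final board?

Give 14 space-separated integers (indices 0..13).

Answer: 1 0 2 5 4 5 1 3 2 0 0 1 5 8

Derivation:
Move 1: P1 pit2 -> P1=[2,3,0,4,4,5](1) P2=[3,2,2,3,5,3](0)
Move 2: P2 pit4 -> P1=[3,4,1,4,4,5](1) P2=[3,2,2,3,0,4](1)
Move 3: P1 pit0 -> P1=[0,5,2,5,4,5](1) P2=[3,2,2,3,0,4](1)
Move 4: P2 pit2 -> P1=[0,0,2,5,4,5](1) P2=[3,2,0,4,0,4](7)
Move 5: P2 pit3 -> P1=[1,0,2,5,4,5](1) P2=[3,2,0,0,1,5](8)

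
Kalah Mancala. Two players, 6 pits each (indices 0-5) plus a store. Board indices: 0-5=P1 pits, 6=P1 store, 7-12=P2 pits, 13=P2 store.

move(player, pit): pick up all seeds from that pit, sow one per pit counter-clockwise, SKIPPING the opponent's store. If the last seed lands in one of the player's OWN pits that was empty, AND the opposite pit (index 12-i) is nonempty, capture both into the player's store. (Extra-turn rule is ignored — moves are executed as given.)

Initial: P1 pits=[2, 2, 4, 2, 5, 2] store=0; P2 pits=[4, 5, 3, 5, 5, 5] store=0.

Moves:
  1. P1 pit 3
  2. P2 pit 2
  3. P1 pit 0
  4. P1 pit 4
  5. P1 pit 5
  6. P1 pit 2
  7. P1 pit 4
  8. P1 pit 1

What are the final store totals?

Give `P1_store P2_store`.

Answer: 11 0

Derivation:
Move 1: P1 pit3 -> P1=[2,2,4,0,6,3](0) P2=[4,5,3,5,5,5](0)
Move 2: P2 pit2 -> P1=[2,2,4,0,6,3](0) P2=[4,5,0,6,6,6](0)
Move 3: P1 pit0 -> P1=[0,3,5,0,6,3](0) P2=[4,5,0,6,6,6](0)
Move 4: P1 pit4 -> P1=[0,3,5,0,0,4](1) P2=[5,6,1,7,6,6](0)
Move 5: P1 pit5 -> P1=[0,3,5,0,0,0](2) P2=[6,7,2,7,6,6](0)
Move 6: P1 pit2 -> P1=[0,3,0,1,1,1](3) P2=[7,7,2,7,6,6](0)
Move 7: P1 pit4 -> P1=[0,3,0,1,0,2](3) P2=[7,7,2,7,6,6](0)
Move 8: P1 pit1 -> P1=[0,0,1,2,0,2](11) P2=[7,0,2,7,6,6](0)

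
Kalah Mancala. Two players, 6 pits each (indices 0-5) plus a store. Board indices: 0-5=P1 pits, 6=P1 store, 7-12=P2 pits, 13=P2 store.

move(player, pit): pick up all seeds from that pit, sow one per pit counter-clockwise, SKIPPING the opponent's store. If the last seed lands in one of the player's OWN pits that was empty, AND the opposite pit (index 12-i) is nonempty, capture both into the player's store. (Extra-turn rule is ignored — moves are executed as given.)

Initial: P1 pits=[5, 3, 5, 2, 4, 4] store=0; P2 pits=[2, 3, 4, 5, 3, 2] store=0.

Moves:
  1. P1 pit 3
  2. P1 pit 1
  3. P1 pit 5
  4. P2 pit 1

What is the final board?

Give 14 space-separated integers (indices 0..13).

Move 1: P1 pit3 -> P1=[5,3,5,0,5,5](0) P2=[2,3,4,5,3,2](0)
Move 2: P1 pit1 -> P1=[5,0,6,1,6,5](0) P2=[2,3,4,5,3,2](0)
Move 3: P1 pit5 -> P1=[5,0,6,1,6,0](1) P2=[3,4,5,6,3,2](0)
Move 4: P2 pit1 -> P1=[5,0,6,1,6,0](1) P2=[3,0,6,7,4,3](0)

Answer: 5 0 6 1 6 0 1 3 0 6 7 4 3 0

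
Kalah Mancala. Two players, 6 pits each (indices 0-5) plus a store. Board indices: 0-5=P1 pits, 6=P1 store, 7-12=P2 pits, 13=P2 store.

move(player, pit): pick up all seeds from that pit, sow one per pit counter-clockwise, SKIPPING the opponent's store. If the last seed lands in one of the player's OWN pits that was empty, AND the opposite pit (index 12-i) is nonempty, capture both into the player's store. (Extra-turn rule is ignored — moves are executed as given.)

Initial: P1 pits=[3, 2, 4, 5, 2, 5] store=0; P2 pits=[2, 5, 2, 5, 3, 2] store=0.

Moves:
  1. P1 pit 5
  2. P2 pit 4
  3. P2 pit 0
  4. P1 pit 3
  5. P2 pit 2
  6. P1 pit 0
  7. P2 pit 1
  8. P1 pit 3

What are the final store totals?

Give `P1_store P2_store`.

Answer: 2 3

Derivation:
Move 1: P1 pit5 -> P1=[3,2,4,5,2,0](1) P2=[3,6,3,6,3,2](0)
Move 2: P2 pit4 -> P1=[4,2,4,5,2,0](1) P2=[3,6,3,6,0,3](1)
Move 3: P2 pit0 -> P1=[4,2,4,5,2,0](1) P2=[0,7,4,7,0,3](1)
Move 4: P1 pit3 -> P1=[4,2,4,0,3,1](2) P2=[1,8,4,7,0,3](1)
Move 5: P2 pit2 -> P1=[4,2,4,0,3,1](2) P2=[1,8,0,8,1,4](2)
Move 6: P1 pit0 -> P1=[0,3,5,1,4,1](2) P2=[1,8,0,8,1,4](2)
Move 7: P2 pit1 -> P1=[1,4,6,1,4,1](2) P2=[1,0,1,9,2,5](3)
Move 8: P1 pit3 -> P1=[1,4,6,0,5,1](2) P2=[1,0,1,9,2,5](3)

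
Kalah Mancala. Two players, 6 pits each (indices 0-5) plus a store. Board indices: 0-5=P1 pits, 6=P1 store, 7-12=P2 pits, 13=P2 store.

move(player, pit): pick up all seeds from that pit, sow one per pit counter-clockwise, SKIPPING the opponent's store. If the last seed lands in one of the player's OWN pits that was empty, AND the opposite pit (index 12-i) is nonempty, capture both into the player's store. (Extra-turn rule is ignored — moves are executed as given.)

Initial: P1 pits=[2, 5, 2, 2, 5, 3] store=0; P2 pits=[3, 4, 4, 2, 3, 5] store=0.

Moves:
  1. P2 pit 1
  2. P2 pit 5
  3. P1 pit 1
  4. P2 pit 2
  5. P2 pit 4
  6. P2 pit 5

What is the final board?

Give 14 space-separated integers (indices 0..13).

Answer: 6 1 5 4 7 4 1 4 0 0 4 0 0 4

Derivation:
Move 1: P2 pit1 -> P1=[2,5,2,2,5,3](0) P2=[3,0,5,3,4,6](0)
Move 2: P2 pit5 -> P1=[3,6,3,3,6,3](0) P2=[3,0,5,3,4,0](1)
Move 3: P1 pit1 -> P1=[3,0,4,4,7,4](1) P2=[4,0,5,3,4,0](1)
Move 4: P2 pit2 -> P1=[4,0,4,4,7,4](1) P2=[4,0,0,4,5,1](2)
Move 5: P2 pit4 -> P1=[5,1,5,4,7,4](1) P2=[4,0,0,4,0,2](3)
Move 6: P2 pit5 -> P1=[6,1,5,4,7,4](1) P2=[4,0,0,4,0,0](4)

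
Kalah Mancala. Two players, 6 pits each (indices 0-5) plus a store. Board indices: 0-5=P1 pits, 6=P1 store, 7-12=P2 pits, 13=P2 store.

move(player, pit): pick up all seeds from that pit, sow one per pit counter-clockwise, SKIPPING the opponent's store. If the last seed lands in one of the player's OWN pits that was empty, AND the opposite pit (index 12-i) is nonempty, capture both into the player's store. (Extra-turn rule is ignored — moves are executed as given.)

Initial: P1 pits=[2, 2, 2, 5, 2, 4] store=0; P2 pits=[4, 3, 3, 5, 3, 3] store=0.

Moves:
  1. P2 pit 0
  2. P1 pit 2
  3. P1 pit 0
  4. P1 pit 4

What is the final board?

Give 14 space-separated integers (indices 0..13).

Move 1: P2 pit0 -> P1=[2,2,2,5,2,4](0) P2=[0,4,4,6,4,3](0)
Move 2: P1 pit2 -> P1=[2,2,0,6,3,4](0) P2=[0,4,4,6,4,3](0)
Move 3: P1 pit0 -> P1=[0,3,0,6,3,4](7) P2=[0,4,4,0,4,3](0)
Move 4: P1 pit4 -> P1=[0,3,0,6,0,5](8) P2=[1,4,4,0,4,3](0)

Answer: 0 3 0 6 0 5 8 1 4 4 0 4 3 0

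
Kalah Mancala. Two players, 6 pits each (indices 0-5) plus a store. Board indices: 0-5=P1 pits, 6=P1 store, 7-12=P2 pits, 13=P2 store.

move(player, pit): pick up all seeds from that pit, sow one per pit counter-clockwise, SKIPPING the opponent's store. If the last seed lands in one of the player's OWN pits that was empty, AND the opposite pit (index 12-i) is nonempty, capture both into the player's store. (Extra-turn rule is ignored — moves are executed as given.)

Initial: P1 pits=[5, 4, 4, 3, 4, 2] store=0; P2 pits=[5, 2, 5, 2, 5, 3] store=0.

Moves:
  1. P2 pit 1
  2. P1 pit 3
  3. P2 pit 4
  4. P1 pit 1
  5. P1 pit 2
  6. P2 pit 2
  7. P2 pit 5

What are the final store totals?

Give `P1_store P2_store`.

Move 1: P2 pit1 -> P1=[5,4,4,3,4,2](0) P2=[5,0,6,3,5,3](0)
Move 2: P1 pit3 -> P1=[5,4,4,0,5,3](1) P2=[5,0,6,3,5,3](0)
Move 3: P2 pit4 -> P1=[6,5,5,0,5,3](1) P2=[5,0,6,3,0,4](1)
Move 4: P1 pit1 -> P1=[6,0,6,1,6,4](2) P2=[5,0,6,3,0,4](1)
Move 5: P1 pit2 -> P1=[6,0,0,2,7,5](3) P2=[6,1,6,3,0,4](1)
Move 6: P2 pit2 -> P1=[7,1,0,2,7,5](3) P2=[6,1,0,4,1,5](2)
Move 7: P2 pit5 -> P1=[8,2,1,3,7,5](3) P2=[6,1,0,4,1,0](3)

Answer: 3 3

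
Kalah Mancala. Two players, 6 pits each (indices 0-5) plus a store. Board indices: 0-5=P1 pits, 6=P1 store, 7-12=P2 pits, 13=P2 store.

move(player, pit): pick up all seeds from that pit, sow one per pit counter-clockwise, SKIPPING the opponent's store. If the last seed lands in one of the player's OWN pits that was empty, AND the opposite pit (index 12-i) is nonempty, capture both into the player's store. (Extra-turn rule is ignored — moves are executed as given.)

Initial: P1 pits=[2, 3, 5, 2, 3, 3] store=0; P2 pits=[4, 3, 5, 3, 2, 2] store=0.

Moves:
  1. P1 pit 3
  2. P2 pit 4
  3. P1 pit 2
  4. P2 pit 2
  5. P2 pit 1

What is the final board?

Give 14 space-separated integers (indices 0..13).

Move 1: P1 pit3 -> P1=[2,3,5,0,4,4](0) P2=[4,3,5,3,2,2](0)
Move 2: P2 pit4 -> P1=[2,3,5,0,4,4](0) P2=[4,3,5,3,0,3](1)
Move 3: P1 pit2 -> P1=[2,3,0,1,5,5](1) P2=[5,3,5,3,0,3](1)
Move 4: P2 pit2 -> P1=[3,3,0,1,5,5](1) P2=[5,3,0,4,1,4](2)
Move 5: P2 pit1 -> P1=[3,3,0,1,5,5](1) P2=[5,0,1,5,2,4](2)

Answer: 3 3 0 1 5 5 1 5 0 1 5 2 4 2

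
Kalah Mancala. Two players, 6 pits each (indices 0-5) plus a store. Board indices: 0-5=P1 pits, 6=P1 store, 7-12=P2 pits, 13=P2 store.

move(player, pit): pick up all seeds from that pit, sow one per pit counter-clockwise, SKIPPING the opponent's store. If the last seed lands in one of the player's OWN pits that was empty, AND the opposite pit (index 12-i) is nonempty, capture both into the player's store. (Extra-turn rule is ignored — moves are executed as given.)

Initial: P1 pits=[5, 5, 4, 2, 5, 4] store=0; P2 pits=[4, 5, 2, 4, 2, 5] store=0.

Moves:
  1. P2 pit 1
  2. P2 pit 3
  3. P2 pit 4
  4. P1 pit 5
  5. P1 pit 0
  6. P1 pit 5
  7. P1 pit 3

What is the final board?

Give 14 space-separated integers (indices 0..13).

Answer: 0 8 5 0 7 1 4 6 1 4 0 0 8 3

Derivation:
Move 1: P2 pit1 -> P1=[5,5,4,2,5,4](0) P2=[4,0,3,5,3,6](1)
Move 2: P2 pit3 -> P1=[6,6,4,2,5,4](0) P2=[4,0,3,0,4,7](2)
Move 3: P2 pit4 -> P1=[7,7,4,2,5,4](0) P2=[4,0,3,0,0,8](3)
Move 4: P1 pit5 -> P1=[7,7,4,2,5,0](1) P2=[5,1,4,0,0,8](3)
Move 5: P1 pit0 -> P1=[0,8,5,3,6,1](2) P2=[6,1,4,0,0,8](3)
Move 6: P1 pit5 -> P1=[0,8,5,3,6,0](3) P2=[6,1,4,0,0,8](3)
Move 7: P1 pit3 -> P1=[0,8,5,0,7,1](4) P2=[6,1,4,0,0,8](3)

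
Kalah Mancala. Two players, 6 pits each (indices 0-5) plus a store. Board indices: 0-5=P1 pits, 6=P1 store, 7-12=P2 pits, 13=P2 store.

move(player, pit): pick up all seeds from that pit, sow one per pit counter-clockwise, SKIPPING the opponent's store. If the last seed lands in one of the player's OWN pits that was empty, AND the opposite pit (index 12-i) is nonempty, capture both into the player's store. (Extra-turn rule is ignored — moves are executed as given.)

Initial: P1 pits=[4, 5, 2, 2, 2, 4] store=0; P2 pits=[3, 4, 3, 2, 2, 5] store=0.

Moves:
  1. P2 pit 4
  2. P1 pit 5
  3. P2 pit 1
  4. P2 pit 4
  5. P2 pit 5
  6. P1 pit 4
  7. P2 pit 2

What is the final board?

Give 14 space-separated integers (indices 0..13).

Move 1: P2 pit4 -> P1=[4,5,2,2,2,4](0) P2=[3,4,3,2,0,6](1)
Move 2: P1 pit5 -> P1=[4,5,2,2,2,0](1) P2=[4,5,4,2,0,6](1)
Move 3: P2 pit1 -> P1=[4,5,2,2,2,0](1) P2=[4,0,5,3,1,7](2)
Move 4: P2 pit4 -> P1=[4,5,2,2,2,0](1) P2=[4,0,5,3,0,8](2)
Move 5: P2 pit5 -> P1=[5,6,3,3,3,1](1) P2=[5,0,5,3,0,0](3)
Move 6: P1 pit4 -> P1=[5,6,3,3,0,2](2) P2=[6,0,5,3,0,0](3)
Move 7: P2 pit2 -> P1=[6,6,3,3,0,2](2) P2=[6,0,0,4,1,1](4)

Answer: 6 6 3 3 0 2 2 6 0 0 4 1 1 4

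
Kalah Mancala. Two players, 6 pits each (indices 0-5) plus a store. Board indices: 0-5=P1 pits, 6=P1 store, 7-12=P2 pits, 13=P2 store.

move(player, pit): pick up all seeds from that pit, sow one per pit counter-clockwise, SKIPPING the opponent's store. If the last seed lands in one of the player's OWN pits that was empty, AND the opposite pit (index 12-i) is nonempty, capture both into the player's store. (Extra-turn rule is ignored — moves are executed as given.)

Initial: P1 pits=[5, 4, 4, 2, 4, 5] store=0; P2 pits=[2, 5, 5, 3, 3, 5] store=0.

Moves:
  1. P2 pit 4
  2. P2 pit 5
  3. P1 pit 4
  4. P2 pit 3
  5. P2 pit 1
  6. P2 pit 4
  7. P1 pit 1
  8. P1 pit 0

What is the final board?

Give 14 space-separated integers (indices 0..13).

Answer: 0 1 7 5 2 8 3 4 1 7 1 0 3 5

Derivation:
Move 1: P2 pit4 -> P1=[6,4,4,2,4,5](0) P2=[2,5,5,3,0,6](1)
Move 2: P2 pit5 -> P1=[7,5,5,3,5,5](0) P2=[2,5,5,3,0,0](2)
Move 3: P1 pit4 -> P1=[7,5,5,3,0,6](1) P2=[3,6,6,3,0,0](2)
Move 4: P2 pit3 -> P1=[7,5,5,3,0,6](1) P2=[3,6,6,0,1,1](3)
Move 5: P2 pit1 -> P1=[8,5,5,3,0,6](1) P2=[3,0,7,1,2,2](4)
Move 6: P2 pit4 -> P1=[8,5,5,3,0,6](1) P2=[3,0,7,1,0,3](5)
Move 7: P1 pit1 -> P1=[8,0,6,4,1,7](2) P2=[3,0,7,1,0,3](5)
Move 8: P1 pit0 -> P1=[0,1,7,5,2,8](3) P2=[4,1,7,1,0,3](5)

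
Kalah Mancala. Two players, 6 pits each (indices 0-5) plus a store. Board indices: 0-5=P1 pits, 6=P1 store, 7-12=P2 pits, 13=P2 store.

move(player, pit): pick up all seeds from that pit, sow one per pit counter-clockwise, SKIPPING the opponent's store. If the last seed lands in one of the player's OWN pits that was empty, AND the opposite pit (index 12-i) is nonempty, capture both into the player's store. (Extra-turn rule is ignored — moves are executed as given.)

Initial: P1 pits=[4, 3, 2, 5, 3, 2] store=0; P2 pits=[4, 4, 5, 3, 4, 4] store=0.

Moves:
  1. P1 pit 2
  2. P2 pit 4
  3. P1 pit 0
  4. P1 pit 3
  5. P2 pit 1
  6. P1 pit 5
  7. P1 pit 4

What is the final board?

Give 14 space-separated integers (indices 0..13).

Answer: 0 5 1 0 0 1 3 7 2 9 6 1 6 2

Derivation:
Move 1: P1 pit2 -> P1=[4,3,0,6,4,2](0) P2=[4,4,5,3,4,4](0)
Move 2: P2 pit4 -> P1=[5,4,0,6,4,2](0) P2=[4,4,5,3,0,5](1)
Move 3: P1 pit0 -> P1=[0,5,1,7,5,3](0) P2=[4,4,5,3,0,5](1)
Move 4: P1 pit3 -> P1=[0,5,1,0,6,4](1) P2=[5,5,6,4,0,5](1)
Move 5: P2 pit1 -> P1=[0,5,1,0,6,4](1) P2=[5,0,7,5,1,6](2)
Move 6: P1 pit5 -> P1=[0,5,1,0,6,0](2) P2=[6,1,8,5,1,6](2)
Move 7: P1 pit4 -> P1=[0,5,1,0,0,1](3) P2=[7,2,9,6,1,6](2)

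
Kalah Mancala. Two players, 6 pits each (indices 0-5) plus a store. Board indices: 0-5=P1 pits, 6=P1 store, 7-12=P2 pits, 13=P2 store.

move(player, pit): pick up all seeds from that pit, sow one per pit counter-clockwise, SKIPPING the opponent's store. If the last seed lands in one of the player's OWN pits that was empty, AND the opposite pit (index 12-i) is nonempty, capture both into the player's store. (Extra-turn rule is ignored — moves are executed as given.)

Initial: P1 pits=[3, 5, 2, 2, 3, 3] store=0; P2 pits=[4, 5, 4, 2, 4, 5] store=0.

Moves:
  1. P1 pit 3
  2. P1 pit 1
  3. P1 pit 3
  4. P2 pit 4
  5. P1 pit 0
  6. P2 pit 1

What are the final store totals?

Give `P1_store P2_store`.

Move 1: P1 pit3 -> P1=[3,5,2,0,4,4](0) P2=[4,5,4,2,4,5](0)
Move 2: P1 pit1 -> P1=[3,0,3,1,5,5](1) P2=[4,5,4,2,4,5](0)
Move 3: P1 pit3 -> P1=[3,0,3,0,6,5](1) P2=[4,5,4,2,4,5](0)
Move 4: P2 pit4 -> P1=[4,1,3,0,6,5](1) P2=[4,5,4,2,0,6](1)
Move 5: P1 pit0 -> P1=[0,2,4,1,7,5](1) P2=[4,5,4,2,0,6](1)
Move 6: P2 pit1 -> P1=[0,2,4,1,7,5](1) P2=[4,0,5,3,1,7](2)

Answer: 1 2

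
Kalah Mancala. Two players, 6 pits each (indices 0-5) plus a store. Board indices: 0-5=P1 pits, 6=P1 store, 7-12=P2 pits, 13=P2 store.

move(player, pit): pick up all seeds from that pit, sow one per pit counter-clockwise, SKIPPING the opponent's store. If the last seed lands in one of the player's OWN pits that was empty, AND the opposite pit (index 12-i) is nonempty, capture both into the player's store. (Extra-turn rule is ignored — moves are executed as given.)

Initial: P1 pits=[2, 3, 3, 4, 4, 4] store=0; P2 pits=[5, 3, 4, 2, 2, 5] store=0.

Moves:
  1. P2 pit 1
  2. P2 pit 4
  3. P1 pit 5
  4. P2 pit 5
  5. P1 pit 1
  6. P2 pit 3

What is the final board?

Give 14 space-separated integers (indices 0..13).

Answer: 4 0 5 6 6 0 8 0 1 6 0 1 1 3

Derivation:
Move 1: P2 pit1 -> P1=[2,3,3,4,4,4](0) P2=[5,0,5,3,3,5](0)
Move 2: P2 pit4 -> P1=[3,3,3,4,4,4](0) P2=[5,0,5,3,0,6](1)
Move 3: P1 pit5 -> P1=[3,3,3,4,4,0](1) P2=[6,1,6,3,0,6](1)
Move 4: P2 pit5 -> P1=[4,4,4,5,5,0](1) P2=[6,1,6,3,0,0](2)
Move 5: P1 pit1 -> P1=[4,0,5,6,6,0](8) P2=[0,1,6,3,0,0](2)
Move 6: P2 pit3 -> P1=[4,0,5,6,6,0](8) P2=[0,1,6,0,1,1](3)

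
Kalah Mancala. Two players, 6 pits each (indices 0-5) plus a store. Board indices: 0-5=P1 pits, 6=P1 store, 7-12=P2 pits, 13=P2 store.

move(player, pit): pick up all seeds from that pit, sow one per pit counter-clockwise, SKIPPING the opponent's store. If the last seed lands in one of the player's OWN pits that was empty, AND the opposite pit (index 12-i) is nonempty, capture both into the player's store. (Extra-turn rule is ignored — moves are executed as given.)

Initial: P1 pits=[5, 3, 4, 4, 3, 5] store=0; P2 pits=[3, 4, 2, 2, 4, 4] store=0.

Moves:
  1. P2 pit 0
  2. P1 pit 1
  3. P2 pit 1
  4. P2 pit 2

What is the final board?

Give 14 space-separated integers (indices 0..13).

Answer: 5 0 5 5 4 5 0 0 0 0 5 6 6 2

Derivation:
Move 1: P2 pit0 -> P1=[5,3,4,4,3,5](0) P2=[0,5,3,3,4,4](0)
Move 2: P1 pit1 -> P1=[5,0,5,5,4,5](0) P2=[0,5,3,3,4,4](0)
Move 3: P2 pit1 -> P1=[5,0,5,5,4,5](0) P2=[0,0,4,4,5,5](1)
Move 4: P2 pit2 -> P1=[5,0,5,5,4,5](0) P2=[0,0,0,5,6,6](2)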